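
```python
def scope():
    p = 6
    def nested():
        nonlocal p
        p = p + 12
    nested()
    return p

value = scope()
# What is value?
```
18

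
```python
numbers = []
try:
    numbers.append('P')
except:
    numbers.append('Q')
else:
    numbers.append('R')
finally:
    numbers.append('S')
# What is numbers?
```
['P', 'R', 'S']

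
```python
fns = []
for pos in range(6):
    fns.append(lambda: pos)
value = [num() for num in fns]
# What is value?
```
[5, 5, 5, 5, 5, 5]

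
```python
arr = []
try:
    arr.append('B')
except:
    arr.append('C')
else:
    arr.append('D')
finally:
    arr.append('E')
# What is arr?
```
['B', 'D', 'E']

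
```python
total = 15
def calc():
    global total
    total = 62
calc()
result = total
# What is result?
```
62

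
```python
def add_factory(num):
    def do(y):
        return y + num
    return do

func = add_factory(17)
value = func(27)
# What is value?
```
44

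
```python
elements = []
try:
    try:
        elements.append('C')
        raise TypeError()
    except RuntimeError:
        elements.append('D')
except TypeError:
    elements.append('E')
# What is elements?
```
['C', 'E']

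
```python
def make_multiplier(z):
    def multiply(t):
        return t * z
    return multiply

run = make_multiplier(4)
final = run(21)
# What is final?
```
84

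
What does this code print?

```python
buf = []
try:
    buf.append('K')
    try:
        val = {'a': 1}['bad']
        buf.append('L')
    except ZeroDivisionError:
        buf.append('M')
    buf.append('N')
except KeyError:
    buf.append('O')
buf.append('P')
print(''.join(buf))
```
KOP

Inner handler doesn't match, propagates to outer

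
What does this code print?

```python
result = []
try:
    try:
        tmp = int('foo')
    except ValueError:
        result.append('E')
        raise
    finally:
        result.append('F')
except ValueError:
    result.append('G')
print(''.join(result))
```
EFG

finally runs before re-raised exception propagates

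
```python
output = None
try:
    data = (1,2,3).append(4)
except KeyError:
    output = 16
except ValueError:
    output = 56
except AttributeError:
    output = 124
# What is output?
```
124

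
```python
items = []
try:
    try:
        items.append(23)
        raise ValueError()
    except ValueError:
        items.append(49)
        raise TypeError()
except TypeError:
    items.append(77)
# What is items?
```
[23, 49, 77]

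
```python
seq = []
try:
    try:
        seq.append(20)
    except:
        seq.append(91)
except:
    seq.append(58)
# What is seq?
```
[20]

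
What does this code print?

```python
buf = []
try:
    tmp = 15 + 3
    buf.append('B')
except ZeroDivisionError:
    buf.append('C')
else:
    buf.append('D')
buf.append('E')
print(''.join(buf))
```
BDE

else block runs when no exception occurs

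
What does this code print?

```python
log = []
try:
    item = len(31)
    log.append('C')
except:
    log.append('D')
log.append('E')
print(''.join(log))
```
DE

Exception raised in try, caught by bare except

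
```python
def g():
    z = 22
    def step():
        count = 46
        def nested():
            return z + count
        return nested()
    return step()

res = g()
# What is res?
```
68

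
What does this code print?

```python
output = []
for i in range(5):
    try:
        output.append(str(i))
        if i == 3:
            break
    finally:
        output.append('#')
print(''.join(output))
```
0#1#2#3#

finally runs even when breaking out of loop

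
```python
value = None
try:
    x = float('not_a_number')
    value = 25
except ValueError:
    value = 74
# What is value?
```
74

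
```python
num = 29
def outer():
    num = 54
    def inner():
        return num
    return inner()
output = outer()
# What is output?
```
54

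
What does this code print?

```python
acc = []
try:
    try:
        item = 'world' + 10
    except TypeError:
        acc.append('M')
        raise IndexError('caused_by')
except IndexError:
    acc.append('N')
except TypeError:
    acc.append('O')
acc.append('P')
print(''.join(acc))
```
MNP

IndexError raised and caught, original TypeError not re-raised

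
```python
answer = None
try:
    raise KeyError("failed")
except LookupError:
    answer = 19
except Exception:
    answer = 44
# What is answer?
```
19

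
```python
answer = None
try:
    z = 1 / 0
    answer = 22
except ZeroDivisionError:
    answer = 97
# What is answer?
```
97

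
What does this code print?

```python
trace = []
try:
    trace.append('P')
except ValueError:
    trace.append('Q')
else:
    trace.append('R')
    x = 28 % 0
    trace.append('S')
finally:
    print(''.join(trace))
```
PR

Try succeeds, else appends 'R', ZeroDivisionError in else is uncaught, finally prints before exception propagates ('S' never appended)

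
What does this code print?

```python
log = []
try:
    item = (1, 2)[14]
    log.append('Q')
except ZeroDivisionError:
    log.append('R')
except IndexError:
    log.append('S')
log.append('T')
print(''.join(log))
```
ST

IndexError is caught by its specific handler, not ZeroDivisionError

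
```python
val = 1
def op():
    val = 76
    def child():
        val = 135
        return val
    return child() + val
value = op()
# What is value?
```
211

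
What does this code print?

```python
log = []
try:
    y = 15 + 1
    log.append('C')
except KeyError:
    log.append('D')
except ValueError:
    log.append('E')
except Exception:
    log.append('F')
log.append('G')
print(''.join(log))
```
CG

No exception, try block completes normally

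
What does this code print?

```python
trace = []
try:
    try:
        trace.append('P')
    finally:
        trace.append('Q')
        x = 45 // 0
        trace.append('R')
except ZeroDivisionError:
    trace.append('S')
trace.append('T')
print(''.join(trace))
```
PQST

Exception in inner finally caught by outer except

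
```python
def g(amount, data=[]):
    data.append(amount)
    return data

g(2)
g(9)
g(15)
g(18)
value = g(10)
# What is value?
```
[2, 9, 15, 18, 10]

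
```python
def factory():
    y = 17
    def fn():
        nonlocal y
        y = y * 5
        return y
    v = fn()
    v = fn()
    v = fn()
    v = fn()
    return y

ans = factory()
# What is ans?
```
10625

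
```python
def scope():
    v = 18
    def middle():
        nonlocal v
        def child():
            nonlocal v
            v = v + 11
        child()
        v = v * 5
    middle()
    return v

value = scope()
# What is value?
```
145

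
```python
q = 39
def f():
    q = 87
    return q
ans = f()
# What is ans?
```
87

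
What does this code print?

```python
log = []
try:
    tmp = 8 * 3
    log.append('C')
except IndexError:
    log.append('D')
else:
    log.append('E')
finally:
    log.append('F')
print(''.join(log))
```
CEF

else runs before finally when no exception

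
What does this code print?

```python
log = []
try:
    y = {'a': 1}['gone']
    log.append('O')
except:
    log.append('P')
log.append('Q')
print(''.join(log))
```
PQ

Exception raised in try, caught by bare except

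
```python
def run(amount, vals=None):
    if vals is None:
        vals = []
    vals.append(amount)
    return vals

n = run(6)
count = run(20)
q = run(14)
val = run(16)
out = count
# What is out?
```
[20]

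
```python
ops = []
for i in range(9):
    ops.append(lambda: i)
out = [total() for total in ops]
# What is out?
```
[8, 8, 8, 8, 8, 8, 8, 8, 8]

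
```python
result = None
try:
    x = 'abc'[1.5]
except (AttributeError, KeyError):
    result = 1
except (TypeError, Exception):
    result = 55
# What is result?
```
55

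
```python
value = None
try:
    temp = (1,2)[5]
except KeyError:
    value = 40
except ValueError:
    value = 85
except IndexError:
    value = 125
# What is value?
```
125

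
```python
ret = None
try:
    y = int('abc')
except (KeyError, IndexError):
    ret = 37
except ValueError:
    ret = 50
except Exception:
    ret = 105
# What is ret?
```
50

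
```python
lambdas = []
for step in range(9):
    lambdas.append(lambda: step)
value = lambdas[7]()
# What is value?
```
8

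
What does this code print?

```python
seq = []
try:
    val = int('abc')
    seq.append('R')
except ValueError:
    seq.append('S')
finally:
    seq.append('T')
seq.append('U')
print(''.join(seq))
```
STU

finally always runs, even after exception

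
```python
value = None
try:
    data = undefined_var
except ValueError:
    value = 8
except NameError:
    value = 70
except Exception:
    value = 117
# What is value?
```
70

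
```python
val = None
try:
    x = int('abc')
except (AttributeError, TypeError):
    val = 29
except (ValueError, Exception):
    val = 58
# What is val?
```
58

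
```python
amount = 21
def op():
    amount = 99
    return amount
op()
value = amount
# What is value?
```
21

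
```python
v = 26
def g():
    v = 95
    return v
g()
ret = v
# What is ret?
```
26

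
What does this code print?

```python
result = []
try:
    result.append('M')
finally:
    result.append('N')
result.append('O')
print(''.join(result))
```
MNO

try/finally without except, no exception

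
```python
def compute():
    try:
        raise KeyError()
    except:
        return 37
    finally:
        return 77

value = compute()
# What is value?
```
77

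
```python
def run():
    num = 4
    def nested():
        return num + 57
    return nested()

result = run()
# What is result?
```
61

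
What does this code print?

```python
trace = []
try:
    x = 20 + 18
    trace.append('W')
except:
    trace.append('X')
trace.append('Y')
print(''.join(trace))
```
WY

No exception, try block completes normally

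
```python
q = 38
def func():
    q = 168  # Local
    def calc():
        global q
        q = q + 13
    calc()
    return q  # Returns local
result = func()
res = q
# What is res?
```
51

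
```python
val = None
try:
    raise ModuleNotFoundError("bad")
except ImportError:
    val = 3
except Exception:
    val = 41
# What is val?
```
3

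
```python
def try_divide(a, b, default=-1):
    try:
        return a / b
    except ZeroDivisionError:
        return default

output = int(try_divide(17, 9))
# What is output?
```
1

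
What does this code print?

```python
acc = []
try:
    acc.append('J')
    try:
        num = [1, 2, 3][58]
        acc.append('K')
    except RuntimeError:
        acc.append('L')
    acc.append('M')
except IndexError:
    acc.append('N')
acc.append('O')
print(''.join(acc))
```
JNO

Inner handler doesn't match, propagates to outer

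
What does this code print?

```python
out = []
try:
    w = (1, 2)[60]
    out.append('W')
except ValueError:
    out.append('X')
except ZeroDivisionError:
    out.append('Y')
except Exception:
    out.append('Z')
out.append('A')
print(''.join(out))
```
ZA

IndexError not specifically caught, falls to Exception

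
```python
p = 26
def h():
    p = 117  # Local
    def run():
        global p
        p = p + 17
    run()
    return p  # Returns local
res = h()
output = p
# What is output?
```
43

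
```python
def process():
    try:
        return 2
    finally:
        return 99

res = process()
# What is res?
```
99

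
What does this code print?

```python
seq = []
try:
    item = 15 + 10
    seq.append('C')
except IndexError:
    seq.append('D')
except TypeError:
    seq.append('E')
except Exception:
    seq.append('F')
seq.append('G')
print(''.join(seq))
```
CG

No exception, try block completes normally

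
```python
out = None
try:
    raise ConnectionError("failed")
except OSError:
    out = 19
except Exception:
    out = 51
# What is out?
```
19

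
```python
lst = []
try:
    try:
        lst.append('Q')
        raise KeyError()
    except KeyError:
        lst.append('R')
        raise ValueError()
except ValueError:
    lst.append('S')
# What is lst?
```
['Q', 'R', 'S']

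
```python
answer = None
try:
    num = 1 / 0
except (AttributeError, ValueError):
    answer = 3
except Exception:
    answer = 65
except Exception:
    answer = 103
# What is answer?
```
65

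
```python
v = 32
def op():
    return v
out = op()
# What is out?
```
32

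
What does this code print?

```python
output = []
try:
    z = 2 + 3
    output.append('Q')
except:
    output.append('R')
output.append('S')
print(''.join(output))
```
QS

No exception, try block completes normally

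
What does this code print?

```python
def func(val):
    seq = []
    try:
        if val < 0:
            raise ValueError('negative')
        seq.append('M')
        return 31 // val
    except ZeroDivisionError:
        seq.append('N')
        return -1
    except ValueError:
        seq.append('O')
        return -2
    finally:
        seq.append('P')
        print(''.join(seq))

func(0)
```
MNP

val=0 causes ZeroDivisionError, caught, finally prints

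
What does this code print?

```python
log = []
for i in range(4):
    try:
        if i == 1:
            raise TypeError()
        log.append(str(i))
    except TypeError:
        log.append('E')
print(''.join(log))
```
0E23

Exception on i=1 caught, loop continues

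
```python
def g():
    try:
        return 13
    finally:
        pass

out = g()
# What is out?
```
13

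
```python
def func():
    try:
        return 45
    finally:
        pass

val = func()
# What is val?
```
45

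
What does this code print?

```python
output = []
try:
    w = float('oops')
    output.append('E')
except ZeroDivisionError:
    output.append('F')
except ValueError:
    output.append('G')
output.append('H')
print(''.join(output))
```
GH

ValueError is caught by its specific handler, not ZeroDivisionError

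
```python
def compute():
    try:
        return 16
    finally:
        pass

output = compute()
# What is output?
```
16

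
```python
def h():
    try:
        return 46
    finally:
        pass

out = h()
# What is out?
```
46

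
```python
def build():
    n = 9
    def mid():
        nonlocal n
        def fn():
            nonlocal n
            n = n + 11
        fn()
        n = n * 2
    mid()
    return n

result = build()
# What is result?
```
40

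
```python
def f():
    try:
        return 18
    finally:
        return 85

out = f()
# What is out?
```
85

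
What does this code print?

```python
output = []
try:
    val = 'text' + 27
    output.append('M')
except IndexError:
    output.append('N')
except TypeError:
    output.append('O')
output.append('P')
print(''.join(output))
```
OP

TypeError is caught by its specific handler, not IndexError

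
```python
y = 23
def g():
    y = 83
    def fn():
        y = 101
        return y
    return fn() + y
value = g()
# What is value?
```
184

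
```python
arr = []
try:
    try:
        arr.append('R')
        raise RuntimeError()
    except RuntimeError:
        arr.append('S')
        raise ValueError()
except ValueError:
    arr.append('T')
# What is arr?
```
['R', 'S', 'T']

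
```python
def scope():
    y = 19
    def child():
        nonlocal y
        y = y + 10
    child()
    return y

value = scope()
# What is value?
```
29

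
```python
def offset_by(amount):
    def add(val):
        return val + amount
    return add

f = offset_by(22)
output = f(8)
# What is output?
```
30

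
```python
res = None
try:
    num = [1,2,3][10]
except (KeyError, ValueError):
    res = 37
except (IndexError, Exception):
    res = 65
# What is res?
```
65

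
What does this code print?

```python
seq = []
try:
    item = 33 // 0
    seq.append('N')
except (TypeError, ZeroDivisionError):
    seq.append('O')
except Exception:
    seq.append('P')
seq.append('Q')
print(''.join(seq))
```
OQ

ZeroDivisionError matches tuple containing it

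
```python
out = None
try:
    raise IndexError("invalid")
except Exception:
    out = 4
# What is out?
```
4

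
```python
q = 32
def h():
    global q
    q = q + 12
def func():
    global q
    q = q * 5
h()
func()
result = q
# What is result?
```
220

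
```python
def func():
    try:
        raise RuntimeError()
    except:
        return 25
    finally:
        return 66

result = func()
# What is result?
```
66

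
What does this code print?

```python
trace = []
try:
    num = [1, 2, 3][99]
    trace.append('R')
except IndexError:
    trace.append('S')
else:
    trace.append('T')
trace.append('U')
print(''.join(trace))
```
SU

else block skipped when exception is caught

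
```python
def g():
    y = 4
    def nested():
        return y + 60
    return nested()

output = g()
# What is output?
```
64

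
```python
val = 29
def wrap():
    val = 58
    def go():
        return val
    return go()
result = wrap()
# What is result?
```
58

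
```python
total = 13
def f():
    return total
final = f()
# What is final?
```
13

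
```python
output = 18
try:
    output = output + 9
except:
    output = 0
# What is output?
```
27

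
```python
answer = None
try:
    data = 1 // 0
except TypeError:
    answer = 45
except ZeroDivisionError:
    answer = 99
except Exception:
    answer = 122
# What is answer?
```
99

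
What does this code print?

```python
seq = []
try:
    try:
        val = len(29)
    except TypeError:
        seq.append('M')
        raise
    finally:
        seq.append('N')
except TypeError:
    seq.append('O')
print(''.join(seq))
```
MNO

finally runs before re-raised exception propagates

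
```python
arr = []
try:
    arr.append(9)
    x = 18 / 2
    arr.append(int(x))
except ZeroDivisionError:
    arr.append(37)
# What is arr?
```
[9, 9]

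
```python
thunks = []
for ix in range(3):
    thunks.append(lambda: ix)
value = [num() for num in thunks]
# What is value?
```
[2, 2, 2]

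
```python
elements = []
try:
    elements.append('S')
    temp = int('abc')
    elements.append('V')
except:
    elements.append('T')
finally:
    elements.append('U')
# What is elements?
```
['S', 'T', 'U']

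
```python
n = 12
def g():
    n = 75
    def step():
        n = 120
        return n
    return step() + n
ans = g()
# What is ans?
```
195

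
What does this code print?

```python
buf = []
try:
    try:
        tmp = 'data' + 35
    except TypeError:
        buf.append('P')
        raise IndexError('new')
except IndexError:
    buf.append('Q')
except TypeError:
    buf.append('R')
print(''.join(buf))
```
PQ

New IndexError raised, caught by outer IndexError handler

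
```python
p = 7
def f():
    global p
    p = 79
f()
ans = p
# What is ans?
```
79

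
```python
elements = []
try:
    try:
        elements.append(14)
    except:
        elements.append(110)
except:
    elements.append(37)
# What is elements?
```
[14]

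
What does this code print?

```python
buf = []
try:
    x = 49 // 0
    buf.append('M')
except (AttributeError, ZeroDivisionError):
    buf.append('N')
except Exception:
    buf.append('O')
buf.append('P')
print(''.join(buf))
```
NP

ZeroDivisionError matches tuple containing it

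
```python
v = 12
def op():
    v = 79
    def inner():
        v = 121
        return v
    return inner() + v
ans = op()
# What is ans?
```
200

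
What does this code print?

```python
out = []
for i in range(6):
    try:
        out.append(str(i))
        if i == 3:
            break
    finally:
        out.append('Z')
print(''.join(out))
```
0Z1Z2Z3Z

finally runs even when breaking out of loop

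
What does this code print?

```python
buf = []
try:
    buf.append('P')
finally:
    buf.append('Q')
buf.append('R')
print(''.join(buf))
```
PQR

try/finally without except, no exception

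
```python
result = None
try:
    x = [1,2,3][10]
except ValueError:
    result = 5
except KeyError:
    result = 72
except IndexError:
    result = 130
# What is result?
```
130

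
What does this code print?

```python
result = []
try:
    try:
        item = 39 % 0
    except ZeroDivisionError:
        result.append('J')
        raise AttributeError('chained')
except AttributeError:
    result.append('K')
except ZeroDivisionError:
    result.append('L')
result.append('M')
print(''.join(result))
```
JKM

AttributeError raised and caught, original ZeroDivisionError not re-raised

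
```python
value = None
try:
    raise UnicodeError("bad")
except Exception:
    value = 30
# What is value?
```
30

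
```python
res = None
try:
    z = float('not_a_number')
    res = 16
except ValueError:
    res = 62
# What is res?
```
62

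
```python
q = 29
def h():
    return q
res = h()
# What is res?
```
29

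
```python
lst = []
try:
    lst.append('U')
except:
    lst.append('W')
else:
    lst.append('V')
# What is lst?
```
['U', 'V']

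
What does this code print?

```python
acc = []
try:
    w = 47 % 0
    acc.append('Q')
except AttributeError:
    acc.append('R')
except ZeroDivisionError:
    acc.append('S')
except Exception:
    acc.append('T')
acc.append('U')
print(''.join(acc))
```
SU

ZeroDivisionError matches before generic Exception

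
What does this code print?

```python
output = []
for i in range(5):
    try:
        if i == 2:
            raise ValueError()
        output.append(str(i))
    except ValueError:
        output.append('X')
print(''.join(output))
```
01X34

Exception on i=2 caught, loop continues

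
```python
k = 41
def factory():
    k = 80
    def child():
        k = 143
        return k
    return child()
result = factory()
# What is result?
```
143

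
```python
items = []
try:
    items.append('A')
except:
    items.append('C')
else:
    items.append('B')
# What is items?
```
['A', 'B']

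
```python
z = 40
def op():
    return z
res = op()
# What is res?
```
40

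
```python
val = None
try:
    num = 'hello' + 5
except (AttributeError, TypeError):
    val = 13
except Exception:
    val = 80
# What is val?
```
13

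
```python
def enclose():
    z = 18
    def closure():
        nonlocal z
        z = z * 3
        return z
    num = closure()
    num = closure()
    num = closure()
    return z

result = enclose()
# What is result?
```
486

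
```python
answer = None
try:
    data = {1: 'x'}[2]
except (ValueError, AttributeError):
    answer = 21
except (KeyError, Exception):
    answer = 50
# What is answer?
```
50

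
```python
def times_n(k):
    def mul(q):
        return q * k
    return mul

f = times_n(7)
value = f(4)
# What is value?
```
28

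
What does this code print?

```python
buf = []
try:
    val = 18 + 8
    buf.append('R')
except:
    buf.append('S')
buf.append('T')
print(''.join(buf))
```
RT

No exception, try block completes normally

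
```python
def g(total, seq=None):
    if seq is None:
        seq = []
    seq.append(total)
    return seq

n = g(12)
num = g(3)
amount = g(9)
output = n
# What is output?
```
[12]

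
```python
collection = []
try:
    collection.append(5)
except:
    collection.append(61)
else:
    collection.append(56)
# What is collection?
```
[5, 56]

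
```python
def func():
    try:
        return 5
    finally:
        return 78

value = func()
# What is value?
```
78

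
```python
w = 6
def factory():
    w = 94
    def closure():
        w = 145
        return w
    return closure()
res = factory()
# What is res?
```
145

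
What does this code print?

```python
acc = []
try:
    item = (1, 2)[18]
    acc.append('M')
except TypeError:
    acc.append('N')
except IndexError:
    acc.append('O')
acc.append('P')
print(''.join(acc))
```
OP

IndexError is caught by its specific handler, not TypeError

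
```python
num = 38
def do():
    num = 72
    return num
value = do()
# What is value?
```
72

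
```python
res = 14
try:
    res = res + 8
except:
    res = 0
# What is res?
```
22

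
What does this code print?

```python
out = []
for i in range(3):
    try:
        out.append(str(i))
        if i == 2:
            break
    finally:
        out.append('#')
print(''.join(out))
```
0#1#2#

finally runs even when breaking out of loop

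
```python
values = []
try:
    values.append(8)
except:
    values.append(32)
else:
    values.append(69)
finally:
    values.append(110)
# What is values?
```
[8, 69, 110]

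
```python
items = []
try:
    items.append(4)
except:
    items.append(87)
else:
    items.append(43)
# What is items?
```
[4, 43]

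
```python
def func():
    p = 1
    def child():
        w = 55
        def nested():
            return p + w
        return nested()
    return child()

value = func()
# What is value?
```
56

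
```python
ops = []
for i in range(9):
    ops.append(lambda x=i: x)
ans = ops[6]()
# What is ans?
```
6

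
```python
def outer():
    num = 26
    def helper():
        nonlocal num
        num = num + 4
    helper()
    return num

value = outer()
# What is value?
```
30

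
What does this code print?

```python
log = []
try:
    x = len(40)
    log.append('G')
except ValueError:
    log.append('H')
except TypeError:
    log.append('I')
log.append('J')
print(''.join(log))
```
IJ

TypeError is caught by its specific handler, not ValueError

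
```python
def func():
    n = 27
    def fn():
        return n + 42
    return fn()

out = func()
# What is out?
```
69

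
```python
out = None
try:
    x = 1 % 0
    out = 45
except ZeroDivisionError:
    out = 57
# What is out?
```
57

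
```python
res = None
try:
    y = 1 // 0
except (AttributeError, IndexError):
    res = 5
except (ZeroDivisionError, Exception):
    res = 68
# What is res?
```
68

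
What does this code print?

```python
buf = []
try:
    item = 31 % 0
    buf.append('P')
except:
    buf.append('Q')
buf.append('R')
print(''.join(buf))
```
QR

Exception raised in try, caught by bare except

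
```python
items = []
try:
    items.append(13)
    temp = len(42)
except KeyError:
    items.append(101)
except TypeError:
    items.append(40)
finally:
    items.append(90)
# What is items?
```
[13, 40, 90]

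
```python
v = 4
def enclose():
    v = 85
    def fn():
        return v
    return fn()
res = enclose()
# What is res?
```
85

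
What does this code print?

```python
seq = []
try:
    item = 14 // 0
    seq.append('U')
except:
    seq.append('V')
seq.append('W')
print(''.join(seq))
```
VW

Exception raised in try, caught by bare except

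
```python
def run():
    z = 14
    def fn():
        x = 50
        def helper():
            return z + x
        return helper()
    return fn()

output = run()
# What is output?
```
64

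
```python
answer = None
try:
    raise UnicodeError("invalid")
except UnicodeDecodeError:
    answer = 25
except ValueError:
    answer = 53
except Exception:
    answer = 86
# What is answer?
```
53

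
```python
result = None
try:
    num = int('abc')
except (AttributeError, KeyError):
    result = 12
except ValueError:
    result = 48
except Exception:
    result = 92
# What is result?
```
48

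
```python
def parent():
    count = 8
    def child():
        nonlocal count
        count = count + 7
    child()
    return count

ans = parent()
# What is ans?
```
15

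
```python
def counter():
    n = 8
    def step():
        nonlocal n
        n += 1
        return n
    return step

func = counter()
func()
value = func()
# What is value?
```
10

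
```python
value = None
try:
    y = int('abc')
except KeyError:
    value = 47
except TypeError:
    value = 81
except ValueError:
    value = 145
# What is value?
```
145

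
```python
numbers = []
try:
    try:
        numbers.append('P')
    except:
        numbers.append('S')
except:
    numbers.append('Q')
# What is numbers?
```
['P']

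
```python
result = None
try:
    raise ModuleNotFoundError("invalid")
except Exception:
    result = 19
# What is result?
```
19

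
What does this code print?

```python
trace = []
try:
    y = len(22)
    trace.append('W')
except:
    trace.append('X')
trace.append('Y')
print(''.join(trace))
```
XY

Exception raised in try, caught by bare except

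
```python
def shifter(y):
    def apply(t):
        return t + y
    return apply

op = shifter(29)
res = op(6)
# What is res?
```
35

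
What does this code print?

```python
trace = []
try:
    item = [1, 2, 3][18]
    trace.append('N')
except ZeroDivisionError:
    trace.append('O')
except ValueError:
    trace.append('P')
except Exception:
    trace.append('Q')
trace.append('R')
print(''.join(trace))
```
QR

IndexError not specifically caught, falls to Exception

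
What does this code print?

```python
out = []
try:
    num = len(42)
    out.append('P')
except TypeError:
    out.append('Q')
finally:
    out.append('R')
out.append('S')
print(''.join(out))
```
QRS

finally always runs, even after exception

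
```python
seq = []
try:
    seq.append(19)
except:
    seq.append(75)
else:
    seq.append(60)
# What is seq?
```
[19, 60]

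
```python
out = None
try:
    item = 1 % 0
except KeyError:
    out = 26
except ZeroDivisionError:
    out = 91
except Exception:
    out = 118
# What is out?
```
91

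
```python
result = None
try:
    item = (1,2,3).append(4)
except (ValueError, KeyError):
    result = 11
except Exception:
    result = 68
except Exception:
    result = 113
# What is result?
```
68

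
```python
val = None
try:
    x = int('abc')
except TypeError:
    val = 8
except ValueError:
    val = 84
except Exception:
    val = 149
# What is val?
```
84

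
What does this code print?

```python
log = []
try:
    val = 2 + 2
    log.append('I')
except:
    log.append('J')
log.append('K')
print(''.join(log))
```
IK

No exception, try block completes normally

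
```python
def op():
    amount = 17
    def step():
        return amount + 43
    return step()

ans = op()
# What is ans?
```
60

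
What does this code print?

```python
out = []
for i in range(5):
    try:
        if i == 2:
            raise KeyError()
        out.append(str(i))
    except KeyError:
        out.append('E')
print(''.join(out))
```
01E34

Exception on i=2 caught, loop continues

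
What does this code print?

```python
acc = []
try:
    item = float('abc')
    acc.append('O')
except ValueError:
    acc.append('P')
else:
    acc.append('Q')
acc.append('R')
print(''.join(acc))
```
PR

else block skipped when exception is caught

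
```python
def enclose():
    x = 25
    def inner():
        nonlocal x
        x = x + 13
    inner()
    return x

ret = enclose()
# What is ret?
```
38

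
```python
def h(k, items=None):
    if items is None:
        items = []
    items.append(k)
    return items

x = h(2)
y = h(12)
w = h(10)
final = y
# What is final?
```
[12]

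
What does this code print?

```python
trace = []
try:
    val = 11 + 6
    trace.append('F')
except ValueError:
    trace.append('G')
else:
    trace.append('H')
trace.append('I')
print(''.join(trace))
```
FHI

else block runs when no exception occurs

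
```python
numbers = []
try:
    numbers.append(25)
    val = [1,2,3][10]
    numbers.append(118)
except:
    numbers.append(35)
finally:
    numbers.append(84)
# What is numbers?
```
[25, 35, 84]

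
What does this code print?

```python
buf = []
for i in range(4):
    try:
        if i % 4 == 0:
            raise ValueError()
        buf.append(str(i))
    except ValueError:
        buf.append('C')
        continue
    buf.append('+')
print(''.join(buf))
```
C1+2+3+

continue in except skips rest of loop body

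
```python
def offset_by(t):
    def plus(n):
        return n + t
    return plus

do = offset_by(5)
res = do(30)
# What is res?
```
35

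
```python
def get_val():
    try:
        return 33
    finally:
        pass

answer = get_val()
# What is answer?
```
33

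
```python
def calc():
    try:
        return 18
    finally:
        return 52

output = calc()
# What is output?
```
52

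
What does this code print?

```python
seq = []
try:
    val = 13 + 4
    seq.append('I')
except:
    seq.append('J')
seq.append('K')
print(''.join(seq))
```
IK

No exception, try block completes normally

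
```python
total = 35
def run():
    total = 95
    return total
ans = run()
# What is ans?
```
95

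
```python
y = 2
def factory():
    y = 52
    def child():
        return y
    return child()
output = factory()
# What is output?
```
52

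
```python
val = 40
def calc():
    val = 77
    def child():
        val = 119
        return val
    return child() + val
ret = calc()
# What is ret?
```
196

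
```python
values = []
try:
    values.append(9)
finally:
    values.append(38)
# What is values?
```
[9, 38]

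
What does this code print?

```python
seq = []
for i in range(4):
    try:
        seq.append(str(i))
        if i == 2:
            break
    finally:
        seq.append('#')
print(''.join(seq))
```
0#1#2#

finally runs even when breaking out of loop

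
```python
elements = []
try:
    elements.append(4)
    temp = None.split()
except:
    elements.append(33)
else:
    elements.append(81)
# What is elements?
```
[4, 33]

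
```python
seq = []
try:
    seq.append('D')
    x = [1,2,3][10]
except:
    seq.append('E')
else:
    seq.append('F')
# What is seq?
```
['D', 'E']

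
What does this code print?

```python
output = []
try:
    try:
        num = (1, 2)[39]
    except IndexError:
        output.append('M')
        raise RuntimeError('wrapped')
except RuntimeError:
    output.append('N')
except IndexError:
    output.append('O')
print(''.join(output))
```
MN

New RuntimeError raised, caught by outer RuntimeError handler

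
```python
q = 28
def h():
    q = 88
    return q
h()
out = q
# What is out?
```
28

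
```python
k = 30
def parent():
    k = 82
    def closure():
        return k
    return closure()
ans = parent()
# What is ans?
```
82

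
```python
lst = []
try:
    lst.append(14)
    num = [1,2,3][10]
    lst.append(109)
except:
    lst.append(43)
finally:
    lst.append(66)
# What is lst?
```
[14, 43, 66]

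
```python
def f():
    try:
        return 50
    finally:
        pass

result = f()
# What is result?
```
50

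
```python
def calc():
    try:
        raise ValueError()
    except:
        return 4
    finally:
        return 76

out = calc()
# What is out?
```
76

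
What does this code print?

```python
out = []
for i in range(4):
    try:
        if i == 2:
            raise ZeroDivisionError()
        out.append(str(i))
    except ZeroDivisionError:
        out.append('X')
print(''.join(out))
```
01X3

Exception on i=2 caught, loop continues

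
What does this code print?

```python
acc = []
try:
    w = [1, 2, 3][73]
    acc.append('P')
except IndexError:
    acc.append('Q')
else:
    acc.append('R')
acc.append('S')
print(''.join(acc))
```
QS

else block skipped when exception is caught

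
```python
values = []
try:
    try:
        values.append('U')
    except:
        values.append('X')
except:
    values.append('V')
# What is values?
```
['U']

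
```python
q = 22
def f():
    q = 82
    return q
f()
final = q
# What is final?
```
22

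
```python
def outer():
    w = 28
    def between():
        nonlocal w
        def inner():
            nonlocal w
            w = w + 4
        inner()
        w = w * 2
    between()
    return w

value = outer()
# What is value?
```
64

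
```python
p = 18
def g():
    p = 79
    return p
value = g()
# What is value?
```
79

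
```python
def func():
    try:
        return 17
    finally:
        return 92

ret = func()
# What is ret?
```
92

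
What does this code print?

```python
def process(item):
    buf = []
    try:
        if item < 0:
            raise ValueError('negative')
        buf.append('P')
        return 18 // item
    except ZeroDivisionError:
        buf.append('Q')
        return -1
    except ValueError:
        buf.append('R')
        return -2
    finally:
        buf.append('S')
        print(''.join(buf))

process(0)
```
PQS

item=0 causes ZeroDivisionError, caught, finally prints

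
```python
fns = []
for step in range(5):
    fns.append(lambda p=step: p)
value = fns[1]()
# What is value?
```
1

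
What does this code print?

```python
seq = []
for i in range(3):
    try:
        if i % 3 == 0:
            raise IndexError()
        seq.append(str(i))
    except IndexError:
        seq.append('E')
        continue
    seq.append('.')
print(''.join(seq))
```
E1.2.

continue in except skips rest of loop body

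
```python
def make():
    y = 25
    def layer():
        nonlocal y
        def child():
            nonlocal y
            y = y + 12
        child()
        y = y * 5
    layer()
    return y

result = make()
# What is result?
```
185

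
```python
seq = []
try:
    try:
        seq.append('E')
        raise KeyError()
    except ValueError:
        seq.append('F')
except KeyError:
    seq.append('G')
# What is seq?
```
['E', 'G']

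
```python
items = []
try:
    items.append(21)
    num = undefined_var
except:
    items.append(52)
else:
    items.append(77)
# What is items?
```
[21, 52]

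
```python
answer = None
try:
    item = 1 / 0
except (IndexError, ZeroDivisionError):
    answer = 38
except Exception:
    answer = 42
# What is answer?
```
38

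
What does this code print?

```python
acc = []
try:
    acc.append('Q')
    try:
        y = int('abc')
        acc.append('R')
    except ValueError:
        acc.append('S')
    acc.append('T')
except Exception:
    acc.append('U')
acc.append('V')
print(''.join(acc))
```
QSTV

Inner exception caught by inner handler, outer continues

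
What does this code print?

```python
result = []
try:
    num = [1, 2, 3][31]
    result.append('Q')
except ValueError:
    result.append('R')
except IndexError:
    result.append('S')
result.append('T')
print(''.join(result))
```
ST

IndexError is caught by its specific handler, not ValueError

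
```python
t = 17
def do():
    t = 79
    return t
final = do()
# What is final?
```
79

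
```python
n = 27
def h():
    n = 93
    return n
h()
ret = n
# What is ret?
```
27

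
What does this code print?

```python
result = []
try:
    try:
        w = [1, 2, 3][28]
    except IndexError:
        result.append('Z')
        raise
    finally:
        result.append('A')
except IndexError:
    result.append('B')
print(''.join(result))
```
ZAB

finally runs before re-raised exception propagates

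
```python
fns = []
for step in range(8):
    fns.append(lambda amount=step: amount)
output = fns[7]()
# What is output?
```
7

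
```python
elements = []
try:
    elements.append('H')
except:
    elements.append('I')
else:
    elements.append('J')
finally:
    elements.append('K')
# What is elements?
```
['H', 'J', 'K']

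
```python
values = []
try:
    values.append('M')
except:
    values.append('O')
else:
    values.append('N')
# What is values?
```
['M', 'N']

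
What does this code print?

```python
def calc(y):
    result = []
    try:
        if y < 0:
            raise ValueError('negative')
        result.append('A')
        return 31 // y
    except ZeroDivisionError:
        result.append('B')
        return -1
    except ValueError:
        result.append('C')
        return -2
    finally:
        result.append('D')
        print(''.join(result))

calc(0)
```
ABD

y=0 causes ZeroDivisionError, caught, finally prints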